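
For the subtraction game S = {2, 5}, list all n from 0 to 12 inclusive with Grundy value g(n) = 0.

0, 1, 4, 7, 8, 11

Grundy values for subtraction set {2, 5}:
g(0) = mex{} = 0
g(1) = mex{} = 0
g(2) = mex{0} = 1
g(3) = mex{0} = 1
g(4) = mex{1} = 0
g(5) = mex{0,1} = 2
g(6) = mex{0} = 1
g(7) = mex{1,2} = 0
g(8) = mex{1} = 0
g(9) = mex{0} = 1
g(10) = mex{0,2} = 1
g(11) = mex{1} = 0
g(12) = mex{0,1} = 2
The P-positions (g = 0) in 0..12 are 0, 1, 4, 7, 8, 11.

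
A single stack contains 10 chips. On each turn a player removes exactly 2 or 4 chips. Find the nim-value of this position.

2

Build the Grundy sequence with g(k) = mex{g(k−s) : s ∈ {2, 4}, s ≤ k}:
g(0) = mex{} = 0
g(1) = mex{} = 0
g(2) = mex{0} = 1
g(3) = mex{0} = 1
g(4) = mex{0,1} = 2
g(5) = mex{0,1} = 2
g(6) = mex{1,2} = 0
g(7) = mex{1,2} = 0
g(8) = mex{0,2} = 1
g(9) = mex{0,2} = 1
g(10) = mex{0,1} = 2
So g(10) = 2.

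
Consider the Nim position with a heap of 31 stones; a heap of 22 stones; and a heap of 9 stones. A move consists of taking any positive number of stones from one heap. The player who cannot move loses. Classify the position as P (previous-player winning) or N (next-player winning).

In binary:
  11111  (31)
  10110  (22)
  01001  (9)
  -----
  00000  (0)
The nim-sum is 0, so this is a P-position: the player to move is in a losing position under optimal play.

P-position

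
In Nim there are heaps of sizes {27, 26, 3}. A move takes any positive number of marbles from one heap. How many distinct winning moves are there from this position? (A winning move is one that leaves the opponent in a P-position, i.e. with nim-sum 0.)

3

Compute the nim-sum pairwise:
27 ^ 26 = 1
1 ^ 3 = 2
The overall nim-sum is X = 2. A heap of size p has a winning move iff p XOR X < p (reduce it to p XOR X).
  27: 27 XOR 2 = 25 < 27 — winning move (to 25).
  26: 26 XOR 2 = 24 < 26 — winning move (to 24).
  3: 3 XOR 2 = 1 < 3 — winning move (to 1).
That gives 3 winning moves.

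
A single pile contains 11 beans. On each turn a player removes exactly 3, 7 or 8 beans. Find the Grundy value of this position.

Grundy values for subtraction set {3, 7, 8}:
g(0) = mex{} = 0
g(1) = mex{} = 0
g(2) = mex{} = 0
g(3) = mex{0} = 1
g(4) = mex{0} = 1
g(5) = mex{0} = 1
g(6) = mex{1} = 0
g(7) = mex{0,1} = 2
g(8) = mex{0,1} = 2
g(9) = mex{0} = 1
g(10) = mex{0,1,2} = 3
g(11) = mex{1,2} = 0
So g(11) = 0.

0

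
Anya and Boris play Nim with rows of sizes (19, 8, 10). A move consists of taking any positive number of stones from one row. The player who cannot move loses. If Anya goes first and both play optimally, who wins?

Nim-sum: 19 ⊕ 8 ⊕ 10 = 17.
The nim-sum is 17 ≠ 0, so this is an N-position: the player to move can win; Anya has a winning move.

Anya wins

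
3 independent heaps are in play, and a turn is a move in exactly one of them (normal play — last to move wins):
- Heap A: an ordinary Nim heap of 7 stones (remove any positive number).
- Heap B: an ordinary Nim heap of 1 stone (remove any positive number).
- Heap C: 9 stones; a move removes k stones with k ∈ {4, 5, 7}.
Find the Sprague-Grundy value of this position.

Heap A is a plain Nim heap of size 7, so its Grundy value is 7.
Heap B is a plain Nim heap of size 1, so its Grundy value is 1.
For heap C, compute g(0), g(1), … with moves {4, 5, 7}:
k:     0  1  2  3  4  5  6  7  8  9
g(k):  0  0  0  0  1  1  1  1  2  2
So g(9) = 2.
The value of a disjunctive sum is the nim-sum of the parts.
Combined value = 7 XOR 1 XOR 2 = 4.

4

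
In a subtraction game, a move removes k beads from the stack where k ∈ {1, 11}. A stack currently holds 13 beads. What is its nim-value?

1

Compute g(0), g(1), … for moves {1, 11}:
g(0) = mex{} = 0
g(1) = mex{0} = 1
g(2) = mex{1} = 0
g(3) = mex{0} = 1
g(4) = mex{1} = 0
g(5) = mex{0} = 1
g(6) = mex{1} = 0
g(7) = mex{0} = 1
g(8) = mex{1} = 0
g(9) = mex{0} = 1
g(10) = mex{1} = 0
g(11) = mex{0} = 1
g(12) = mex{1} = 0
g(13) = mex{0} = 1
So g(13) = 1.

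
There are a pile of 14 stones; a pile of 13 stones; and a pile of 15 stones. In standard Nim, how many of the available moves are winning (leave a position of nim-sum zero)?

Compute the nim-sum pairwise:
14 ⊕ 13 = 3
3 ⊕ 15 = 12
The overall nim-sum is X = 12. A pile of size p has a winning move iff p XOR X < p (reduce it to p XOR X).
  14: 14 XOR 12 = 2 < 14 — winning move (to 2).
  13: 13 XOR 12 = 1 < 13 — winning move (to 1).
  15: 15 XOR 12 = 3 < 15 — winning move (to 3).
That gives 3 winning moves.

3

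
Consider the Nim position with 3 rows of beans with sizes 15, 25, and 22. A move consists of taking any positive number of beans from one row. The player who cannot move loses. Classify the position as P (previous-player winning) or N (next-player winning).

Nim-sum: 15 ^ 25 ^ 22 = 0.
The nim-sum is 0, so this is a P-position: the player to move is in a losing position under optimal play.

P-position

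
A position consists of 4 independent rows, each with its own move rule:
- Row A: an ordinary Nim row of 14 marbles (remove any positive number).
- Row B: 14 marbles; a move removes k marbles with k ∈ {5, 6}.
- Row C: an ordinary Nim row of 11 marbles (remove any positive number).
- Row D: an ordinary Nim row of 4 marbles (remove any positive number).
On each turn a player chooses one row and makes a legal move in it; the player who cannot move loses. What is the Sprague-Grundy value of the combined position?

1

Row A is a plain Nim row of size 14, so its Grundy value is 14.
Build the Grundy sequence for row B with g(k) = mex{g(k−s) : s ∈ {5, 6}, s ≤ k}:
k:     0  1  2  3  4  5  6  7  8  9 10 11 12 13 14
g(k):  0  0  0  0  0  1  1  1  1  1  2  0  0  0  0
So g(14) = 0.
Row C is a plain Nim row of size 11, so its Grundy value is 11.
Row D is a plain Nim row of size 4, so its Grundy value is 4.
The value of a disjunctive sum is the nim-sum of the parts.
Combined value = 14 XOR 0 XOR 11 XOR 4 = 1.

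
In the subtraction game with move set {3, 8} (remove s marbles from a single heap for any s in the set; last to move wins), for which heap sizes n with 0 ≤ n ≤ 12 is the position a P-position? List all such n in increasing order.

0, 1, 2, 6, 7, 11, 12

Grundy values for subtraction set {3, 8}:
k:     0  1  2  3  4  5  6  7  8  9 10 11 12
g(k):  0  0  0  1  1  1  0  0  2  1  1  0  0
The P-positions (g = 0) in 0..12 are 0, 1, 2, 6, 7, 11, 12.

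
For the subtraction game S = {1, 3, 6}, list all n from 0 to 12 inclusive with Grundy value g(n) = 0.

Grundy values for subtraction set {1, 3, 6}:
g(0) = mex{} = 0
g(1) = mex{0} = 1
g(2) = mex{1} = 0
g(3) = mex{0} = 1
g(4) = mex{1} = 0
g(5) = mex{0} = 1
g(6) = mex{0,1} = 2
g(7) = mex{0,1,2} = 3
g(8) = mex{0,1,3} = 2
g(9) = mex{1,2} = 0
g(10) = mex{0,3} = 1
g(11) = mex{1,2} = 0
g(12) = mex{0,2} = 1
The P-positions (g = 0) in 0..12 are 0, 2, 4, 9, 11.

0, 2, 4, 9, 11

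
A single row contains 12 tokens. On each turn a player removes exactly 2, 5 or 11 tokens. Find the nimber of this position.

Grundy values for subtraction set {2, 5, 11}:
g(0) = mex{} = 0
g(1) = mex{} = 0
g(2) = mex{0} = 1
g(3) = mex{0} = 1
g(4) = mex{1} = 0
g(5) = mex{0,1} = 2
g(6) = mex{0} = 1
g(7) = mex{1,2} = 0
g(8) = mex{1} = 0
g(9) = mex{0} = 1
g(10) = mex{0,2} = 1
g(11) = mex{0,1} = 2
g(12) = mex{0,1} = 2
So g(12) = 2.

2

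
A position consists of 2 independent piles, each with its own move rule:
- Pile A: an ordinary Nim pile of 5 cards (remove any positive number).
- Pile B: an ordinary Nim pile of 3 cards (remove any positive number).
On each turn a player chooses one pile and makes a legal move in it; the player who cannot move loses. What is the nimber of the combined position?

Pile A is a plain Nim pile of size 5, so its Grundy value is 5.
Pile B is a plain Nim pile of size 3, so its Grundy value is 3.
By the Sprague-Grundy theorem, the Grundy value of a sum of independent games is the XOR of the component values.
Combined value = 5 XOR 3 = 6.

6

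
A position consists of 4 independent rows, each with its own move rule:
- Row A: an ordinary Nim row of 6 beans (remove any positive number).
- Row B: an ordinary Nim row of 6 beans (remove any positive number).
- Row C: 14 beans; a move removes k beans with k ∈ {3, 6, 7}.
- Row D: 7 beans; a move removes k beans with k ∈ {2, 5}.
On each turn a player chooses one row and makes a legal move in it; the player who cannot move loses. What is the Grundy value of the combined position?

Row A is a plain Nim row of size 6, so its Grundy value is 6.
Row B is a plain Nim row of size 6, so its Grundy value is 6.
For row C, compute g(0), g(1), … with moves {3, 6, 7}:
g(0) = mex{} = 0
g(1) = mex{} = 0
g(2) = mex{} = 0
g(3) = mex{0} = 1
g(4) = mex{0} = 1
g(5) = mex{0} = 1
g(6) = mex{0,1} = 2
g(7) = mex{0,1} = 2
g(8) = mex{0,1} = 2
g(9) = mex{0,1,2} = 3
g(10) = mex{1,2} = 0
g(11) = mex{1,2} = 0
g(12) = mex{1,2,3} = 0
g(13) = mex{0,2} = 1
g(14) = mex{0,2} = 1
So g(14) = 1.
For row D, compute g(0), g(1), … with moves {2, 5}:
k:     0  1  2  3  4  5  6  7
g(k):  0  0  1  1  0  2  1  0
So g(7) = 0.
The value of a disjunctive sum is the nim-sum of the parts.
Combined value = 6 XOR 6 XOR 1 XOR 0 = 1.

1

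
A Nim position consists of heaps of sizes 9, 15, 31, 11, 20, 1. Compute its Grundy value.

Compute the nim-sum pairwise:
9 ^ 15 = 6
6 ^ 31 = 25
25 ^ 11 = 18
18 ^ 20 = 6
6 ^ 1 = 7

7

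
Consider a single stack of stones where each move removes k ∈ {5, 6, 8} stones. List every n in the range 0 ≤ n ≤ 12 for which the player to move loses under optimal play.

0, 1, 2, 3, 4

Compute g(0), g(1), … for moves {5, 6, 8}:
g(0) = mex{} = 0
g(1) = mex{} = 0
g(2) = mex{} = 0
g(3) = mex{} = 0
g(4) = mex{} = 0
g(5) = mex{0} = 1
g(6) = mex{0} = 1
g(7) = mex{0} = 1
g(8) = mex{0} = 1
g(9) = mex{0} = 1
g(10) = mex{0,1} = 2
g(11) = mex{0,1} = 2
g(12) = mex{0,1} = 2
The P-positions (g = 0) in 0..12 are 0, 1, 2, 3, 4.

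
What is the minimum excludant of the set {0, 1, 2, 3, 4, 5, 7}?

6

The values 0, 1, 2, 3, 4, 5 are all present; 6 is the first non-negative integer missing from the set.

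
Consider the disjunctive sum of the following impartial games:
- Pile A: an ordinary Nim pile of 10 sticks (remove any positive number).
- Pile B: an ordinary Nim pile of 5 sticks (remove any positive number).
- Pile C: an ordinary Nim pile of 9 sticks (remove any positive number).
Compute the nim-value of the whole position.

6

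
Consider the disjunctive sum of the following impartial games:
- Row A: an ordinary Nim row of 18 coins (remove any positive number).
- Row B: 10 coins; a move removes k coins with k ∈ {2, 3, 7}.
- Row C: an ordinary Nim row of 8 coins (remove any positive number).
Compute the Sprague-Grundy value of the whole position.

Row A is a plain Nim row of size 18, so its Grundy value is 18.
Build the Grundy sequence for row B with g(k) = mex{g(k−s) : s ∈ {2, 3, 7}, s ≤ k}:
k:     0  1  2  3  4  5  6  7  8  9 10
g(k):  0  0  1  1  2  0  0  1  1  2  0
So g(10) = 0.
Row C is a plain Nim row of size 8, so its Grundy value is 8.
By the Sprague-Grundy theorem, the Grundy value of a sum of independent games is the XOR of the component values.
Combined value = 18 ⊕ 0 ⊕ 8 = 26.

26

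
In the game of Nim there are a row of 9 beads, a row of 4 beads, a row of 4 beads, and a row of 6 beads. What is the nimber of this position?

15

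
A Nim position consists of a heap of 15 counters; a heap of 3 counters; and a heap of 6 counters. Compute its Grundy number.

10

Compute the nim-sum pairwise:
15 ⊕ 3 = 12
12 ⊕ 6 = 10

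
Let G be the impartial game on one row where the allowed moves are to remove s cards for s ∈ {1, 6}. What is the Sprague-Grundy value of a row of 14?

Grundy values for subtraction set {1, 6}:
g(0) = mex{} = 0
g(1) = mex{0} = 1
g(2) = mex{1} = 0
g(3) = mex{0} = 1
g(4) = mex{1} = 0
g(5) = mex{0} = 1
g(6) = mex{0,1} = 2
g(7) = mex{1,2} = 0
g(8) = mex{0} = 1
g(9) = mex{1} = 0
g(10) = mex{0} = 1
g(11) = mex{1} = 0
g(12) = mex{0,2} = 1
g(13) = mex{0,1} = 2
g(14) = mex{1,2} = 0
So g(14) = 0.

0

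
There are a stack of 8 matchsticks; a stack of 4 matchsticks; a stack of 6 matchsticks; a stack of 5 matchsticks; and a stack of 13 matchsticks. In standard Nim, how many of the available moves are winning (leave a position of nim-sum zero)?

1

Bitwise XOR of the heap sizes:
  1000  (8)
  0100  (4)
  0110  (6)
  0101  (5)
  1101  (13)
  ----
  0010  (2)
The overall nim-sum is X = 2. A stack of size p has a winning move iff p XOR X < p (reduce it to p XOR X).
  8: 8 XOR 2 = 10 ≥ 8 — no move.
  4: 4 XOR 2 = 6 ≥ 4 — no move.
  6: 6 XOR 2 = 4 < 6 — winning move (to 4).
  5: 5 XOR 2 = 7 ≥ 5 — no move.
  13: 13 XOR 2 = 15 ≥ 13 — no move.
That gives 1 winning move.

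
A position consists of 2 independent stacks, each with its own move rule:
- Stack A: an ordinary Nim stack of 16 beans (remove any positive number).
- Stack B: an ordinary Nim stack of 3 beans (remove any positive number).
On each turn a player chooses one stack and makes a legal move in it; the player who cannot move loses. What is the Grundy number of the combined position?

19

Stack A is a plain Nim stack of size 16, so its Grundy value is 16.
Stack B is a plain Nim stack of size 3, so its Grundy value is 3.
The value of a disjunctive sum is the nim-sum of the parts.
Combined value = 16 ⊕ 3 = 19.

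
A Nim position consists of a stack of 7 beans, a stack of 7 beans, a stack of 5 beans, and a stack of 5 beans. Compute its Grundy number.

0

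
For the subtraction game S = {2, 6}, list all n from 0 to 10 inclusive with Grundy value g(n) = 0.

Grundy values for subtraction set {2, 6}:
g(0) = mex{} = 0
g(1) = mex{} = 0
g(2) = mex{0} = 1
g(3) = mex{0} = 1
g(4) = mex{1} = 0
g(5) = mex{1} = 0
g(6) = mex{0} = 1
g(7) = mex{0} = 1
g(8) = mex{1} = 0
g(9) = mex{1} = 0
g(10) = mex{0} = 1
The P-positions (g = 0) in 0..10 are 0, 1, 4, 5, 8, 9.

0, 1, 4, 5, 8, 9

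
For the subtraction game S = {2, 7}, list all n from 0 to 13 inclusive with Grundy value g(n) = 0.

0, 1, 4, 5, 9, 10, 13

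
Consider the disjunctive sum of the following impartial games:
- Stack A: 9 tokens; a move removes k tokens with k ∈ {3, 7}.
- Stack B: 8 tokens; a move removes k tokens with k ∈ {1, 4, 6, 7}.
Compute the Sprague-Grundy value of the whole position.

Grundy values for stack A (subtraction set {3, 7}):
k:     0  1  2  3  4  5  6  7  8  9
g(k):  0  0  0  1  1  1  0  2  2  1
So g(9) = 1.
Build the Grundy sequence for stack B with g(k) = mex{g(k−s) : s ∈ {1, 4, 6, 7}, s ≤ k}:
g(0) = mex{} = 0
g(1) = mex{0} = 1
g(2) = mex{1} = 0
g(3) = mex{0} = 1
g(4) = mex{0,1} = 2
g(5) = mex{1,2} = 0
g(6) = mex{0} = 1
g(7) = mex{0,1} = 2
g(8) = mex{0,1,2} = 3
So g(8) = 3.
By the Sprague-Grundy theorem, the Grundy value of a sum of independent games is the XOR of the component values.
Combined value = 1 ⊕ 3 = 2.

2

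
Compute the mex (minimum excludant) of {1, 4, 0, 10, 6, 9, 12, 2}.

The values 0, 1, 2 are all present; 3 is the first non-negative integer missing from the set.

3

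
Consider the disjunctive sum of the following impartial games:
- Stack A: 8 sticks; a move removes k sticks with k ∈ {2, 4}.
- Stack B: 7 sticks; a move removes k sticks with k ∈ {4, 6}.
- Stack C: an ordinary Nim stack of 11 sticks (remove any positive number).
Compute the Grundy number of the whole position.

Grundy values for stack A (subtraction set {2, 4}):
g(0) = mex{} = 0
g(1) = mex{} = 0
g(2) = mex{0} = 1
g(3) = mex{0} = 1
g(4) = mex{0,1} = 2
g(5) = mex{0,1} = 2
g(6) = mex{1,2} = 0
g(7) = mex{1,2} = 0
g(8) = mex{0,2} = 1
So g(8) = 1.
Grundy values for stack B (subtraction set {4, 6}):
g(0) = mex{} = 0
g(1) = mex{} = 0
g(2) = mex{} = 0
g(3) = mex{} = 0
g(4) = mex{0} = 1
g(5) = mex{0} = 1
g(6) = mex{0} = 1
g(7) = mex{0} = 1
So g(7) = 1.
Stack C is a plain Nim stack of size 11, so its Grundy value is 11.
By the Sprague-Grundy theorem, the Grundy value of a sum of independent games is the XOR of the component values.
Combined value = 1 XOR 1 XOR 11 = 11.

11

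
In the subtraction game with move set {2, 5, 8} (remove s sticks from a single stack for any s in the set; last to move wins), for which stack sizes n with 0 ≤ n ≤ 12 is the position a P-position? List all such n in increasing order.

0, 1, 4, 7, 10, 11

Compute g(0), g(1), … for moves {2, 5, 8}:
g(0) = mex{} = 0
g(1) = mex{} = 0
g(2) = mex{0} = 1
g(3) = mex{0} = 1
g(4) = mex{1} = 0
g(5) = mex{0,1} = 2
g(6) = mex{0} = 1
g(7) = mex{1,2} = 0
g(8) = mex{0,1} = 2
g(9) = mex{0} = 1
g(10) = mex{1,2} = 0
g(11) = mex{1} = 0
g(12) = mex{0} = 1
The P-positions (g = 0) in 0..12 are 0, 1, 4, 7, 10, 11.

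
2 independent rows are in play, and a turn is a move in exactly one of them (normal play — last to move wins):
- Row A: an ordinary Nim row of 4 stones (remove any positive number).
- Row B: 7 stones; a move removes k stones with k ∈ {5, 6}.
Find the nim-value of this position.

5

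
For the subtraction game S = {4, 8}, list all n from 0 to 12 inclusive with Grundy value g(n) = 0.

0, 1, 2, 3, 12

Grundy values for subtraction set {4, 8}:
k:     0  1  2  3  4  5  6  7  8  9 10 11 12
g(k):  0  0  0  0  1  1  1  1  2  2  2  2  0
The P-positions (g = 0) in 0..12 are 0, 1, 2, 3, 12.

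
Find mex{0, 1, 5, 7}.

2

The values 0, 1 are all present; 2 is the first non-negative integer missing from the set.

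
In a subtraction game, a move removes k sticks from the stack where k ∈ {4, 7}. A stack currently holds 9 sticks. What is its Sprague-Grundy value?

Build the Grundy sequence with g(k) = mex{g(k−s) : s ∈ {4, 7}, s ≤ k}:
k:     0  1  2  3  4  5  6  7  8  9
g(k):  0  0  0  0  1  1  1  1  2  2
So g(9) = 2.

2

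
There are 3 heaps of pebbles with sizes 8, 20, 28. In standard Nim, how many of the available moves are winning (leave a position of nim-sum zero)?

In binary:
  01000  (8)
  10100  (20)
  11100  (28)
  -----
  00000  (0)
The nim-sum is already 0, so every move leaves a nonzero nim-sum — there are no winning moves.

0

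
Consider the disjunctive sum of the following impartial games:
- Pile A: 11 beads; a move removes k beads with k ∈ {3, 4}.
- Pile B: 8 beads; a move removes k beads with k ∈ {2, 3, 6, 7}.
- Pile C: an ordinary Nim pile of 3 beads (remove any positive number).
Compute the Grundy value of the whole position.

For pile A, compute g(0), g(1), … with moves {3, 4}:
k:     0  1  2  3  4  5  6  7  8  9 10 11
g(k):  0  0  0  1  1  1  2  0  0  0  1  1
So g(11) = 1.
Build the Grundy sequence for pile B with g(k) = mex{g(k−s) : s ∈ {2, 3, 6, 7}, s ≤ k}:
g(0) = mex{} = 0
g(1) = mex{} = 0
g(2) = mex{0} = 1
g(3) = mex{0} = 1
g(4) = mex{0,1} = 2
g(5) = mex{1} = 0
g(6) = mex{0,1,2} = 3
g(7) = mex{0,2} = 1
g(8) = mex{0,1,3} = 2
So g(8) = 2.
Pile C is a plain Nim pile of size 3, so its Grundy value is 3.
The value of a disjunctive sum is the nim-sum of the parts.
Combined value = 1 ⊕ 2 ⊕ 3 = 0.

0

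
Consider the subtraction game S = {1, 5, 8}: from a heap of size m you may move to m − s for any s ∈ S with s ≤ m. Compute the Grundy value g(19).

0

Build the Grundy sequence with g(k) = mex{g(k−s) : s ∈ {1, 5, 8}, s ≤ k}:
k:     0  1  2  3  4  5  6  7  8  9 10 11 12 13 14 15 16 17 18 19
g(k):  0  1  0  1  0  1  0  1  2  3  2  3  2  0  1  0  1  0  1  0
So g(19) = 0.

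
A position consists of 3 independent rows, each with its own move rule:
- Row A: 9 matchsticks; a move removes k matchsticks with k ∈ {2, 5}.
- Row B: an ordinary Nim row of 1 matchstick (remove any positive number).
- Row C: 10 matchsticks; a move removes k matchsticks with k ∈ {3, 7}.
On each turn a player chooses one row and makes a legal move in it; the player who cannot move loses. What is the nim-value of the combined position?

0

Build the Grundy sequence for row A with g(k) = mex{g(k−s) : s ∈ {2, 5}, s ≤ k}:
g(0) = mex{} = 0
g(1) = mex{} = 0
g(2) = mex{0} = 1
g(3) = mex{0} = 1
g(4) = mex{1} = 0
g(5) = mex{0,1} = 2
g(6) = mex{0} = 1
g(7) = mex{1,2} = 0
g(8) = mex{1} = 0
g(9) = mex{0} = 1
So g(9) = 1.
Row B is a plain Nim row of size 1, so its Grundy value is 1.
For row C, compute g(0), g(1), … with moves {3, 7}:
k:     0  1  2  3  4  5  6  7  8  9 10
g(k):  0  0  0  1  1  1  0  2  2  1  0
So g(10) = 0.
The value of a disjunctive sum is the nim-sum of the parts.
Combined value = 1 ⊕ 1 ⊕ 0 = 0.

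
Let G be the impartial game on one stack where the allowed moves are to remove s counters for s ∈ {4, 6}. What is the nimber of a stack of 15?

1

Build the Grundy sequence with g(k) = mex{g(k−s) : s ∈ {4, 6}, s ≤ k}:
k:     0  1  2  3  4  5  6  7  8  9 10 11 12 13 14 15
g(k):  0  0  0  0  1  1  1  1  2  2  0  0  0  0  1  1
So g(15) = 1.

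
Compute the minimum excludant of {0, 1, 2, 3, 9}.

4

The values 0, 1, 2, 3 are all present; 4 is the first non-negative integer missing from the set.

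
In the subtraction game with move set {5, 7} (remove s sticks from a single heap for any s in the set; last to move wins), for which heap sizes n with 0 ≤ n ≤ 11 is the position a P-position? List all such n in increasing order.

Compute g(0), g(1), … for moves {5, 7}:
g(0) = mex{} = 0
g(1) = mex{} = 0
g(2) = mex{} = 0
g(3) = mex{} = 0
g(4) = mex{} = 0
g(5) = mex{0} = 1
g(6) = mex{0} = 1
g(7) = mex{0} = 1
g(8) = mex{0} = 1
g(9) = mex{0} = 1
g(10) = mex{0,1} = 2
g(11) = mex{0,1} = 2
The P-positions (g = 0) in 0..11 are 0, 1, 2, 3, 4.

0, 1, 2, 3, 4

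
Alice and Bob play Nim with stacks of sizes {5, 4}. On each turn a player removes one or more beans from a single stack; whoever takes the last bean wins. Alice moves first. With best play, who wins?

Nim-sum: 5 XOR 4 = 1.
The nim-sum is 1 ≠ 0, so this is an N-position: the player to move can win; Alice has a winning move.

Alice wins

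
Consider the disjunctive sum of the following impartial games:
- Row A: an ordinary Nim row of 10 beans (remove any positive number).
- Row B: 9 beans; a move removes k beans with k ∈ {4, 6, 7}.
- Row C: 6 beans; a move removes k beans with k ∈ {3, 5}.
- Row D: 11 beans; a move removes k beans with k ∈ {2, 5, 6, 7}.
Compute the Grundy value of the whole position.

9

Row A is a plain Nim row of size 10, so its Grundy value is 10.
For row B, compute g(0), g(1), … with moves {4, 6, 7}:
g(0) = mex{} = 0
g(1) = mex{} = 0
g(2) = mex{} = 0
g(3) = mex{} = 0
g(4) = mex{0} = 1
g(5) = mex{0} = 1
g(6) = mex{0} = 1
g(7) = mex{0} = 1
g(8) = mex{0,1} = 2
g(9) = mex{0,1} = 2
So g(9) = 2.
For row C, compute g(0), g(1), … with moves {3, 5}:
g(0) = mex{} = 0
g(1) = mex{} = 0
g(2) = mex{} = 0
g(3) = mex{0} = 1
g(4) = mex{0} = 1
g(5) = mex{0} = 1
g(6) = mex{0,1} = 2
So g(6) = 2.
Build the Grundy sequence for row D with g(k) = mex{g(k−s) : s ∈ {2, 5, 6, 7}, s ≤ k}:
k:     0  1  2  3  4  5  6  7  8  9 10 11
g(k):  0  0  1  1  0  2  1  3  2  2  3  3
So g(11) = 3.
By the Sprague-Grundy theorem, the Grundy value of a sum of independent games is the XOR of the component values.
Combined value = 10 ⊕ 2 ⊕ 2 ⊕ 3 = 9.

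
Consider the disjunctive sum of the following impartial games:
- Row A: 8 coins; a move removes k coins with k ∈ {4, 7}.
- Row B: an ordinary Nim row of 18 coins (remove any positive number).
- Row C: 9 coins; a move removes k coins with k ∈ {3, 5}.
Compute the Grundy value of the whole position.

16

Build the Grundy sequence for row A with g(k) = mex{g(k−s) : s ∈ {4, 7}, s ≤ k}:
k:     0  1  2  3  4  5  6  7  8
g(k):  0  0  0  0  1  1  1  1  2
So g(8) = 2.
Row B is a plain Nim row of size 18, so its Grundy value is 18.
For row C, compute g(0), g(1), … with moves {3, 5}:
k:     0  1  2  3  4  5  6  7  8  9
g(k):  0  0  0  1  1  1  2  2  0  0
So g(9) = 0.
The value of a disjunctive sum is the nim-sum of the parts.
Combined value = 2 ⊕ 18 ⊕ 0 = 16.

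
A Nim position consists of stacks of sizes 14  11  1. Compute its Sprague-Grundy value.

Write each in binary and XOR column by column:
  1110  (14)
  1011  (11)
  0001  (1)
  ----
  0100  (4)

4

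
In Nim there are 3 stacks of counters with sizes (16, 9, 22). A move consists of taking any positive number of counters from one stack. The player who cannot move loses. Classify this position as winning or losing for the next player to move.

Nim-sum: 16 XOR 9 XOR 22 = 15.
The nim-sum is 15 ≠ 0, so this is an N-position: the player to move can win.

Winning position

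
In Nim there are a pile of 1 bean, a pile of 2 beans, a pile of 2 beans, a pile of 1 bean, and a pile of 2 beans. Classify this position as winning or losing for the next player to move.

Nim-sum: 1 XOR 2 XOR 2 XOR 1 XOR 2 = 2.
The nim-sum is 2 ≠ 0, so this is an N-position: the player to move can win.

Winning position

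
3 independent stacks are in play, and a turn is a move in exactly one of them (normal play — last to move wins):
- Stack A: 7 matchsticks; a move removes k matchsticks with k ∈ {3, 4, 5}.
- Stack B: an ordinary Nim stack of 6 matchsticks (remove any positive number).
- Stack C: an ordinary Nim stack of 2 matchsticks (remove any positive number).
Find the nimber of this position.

6

Grundy values for stack A (subtraction set {3, 4, 5}):
k:     0  1  2  3  4  5  6  7
g(k):  0  0  0  1  1  1  2  2
So g(7) = 2.
Stack B is a plain Nim stack of size 6, so its Grundy value is 6.
Stack C is a plain Nim stack of size 2, so its Grundy value is 2.
The value of a disjunctive sum is the nim-sum of the parts.
Combined value = 2 ⊕ 6 ⊕ 2 = 6.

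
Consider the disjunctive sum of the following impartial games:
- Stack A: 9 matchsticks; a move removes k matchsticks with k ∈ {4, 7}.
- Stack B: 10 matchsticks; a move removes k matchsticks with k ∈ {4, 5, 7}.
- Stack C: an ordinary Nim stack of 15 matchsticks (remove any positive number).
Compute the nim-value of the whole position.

15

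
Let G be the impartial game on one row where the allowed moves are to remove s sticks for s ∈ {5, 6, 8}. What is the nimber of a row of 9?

1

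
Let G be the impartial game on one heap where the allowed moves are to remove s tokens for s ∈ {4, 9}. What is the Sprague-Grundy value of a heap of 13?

0

Compute g(0), g(1), … for moves {4, 9}:
k:     0  1  2  3  4  5  6  7  8  9 10 11 12 13
g(k):  0  0  0  0  1  1  1  1  0  2  2  2  1  0
So g(13) = 0.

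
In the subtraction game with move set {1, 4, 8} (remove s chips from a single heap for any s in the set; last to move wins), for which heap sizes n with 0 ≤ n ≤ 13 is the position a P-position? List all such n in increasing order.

0, 2, 5, 7, 12

Grundy values for subtraction set {1, 4, 8}:
k:     0  1  2  3  4  5  6  7  8  9 10 11 12 13
g(k):  0  1  0  1  2  0  1  0  1  2  3  2  0  1
The P-positions (g = 0) in 0..13 are 0, 2, 5, 7, 12.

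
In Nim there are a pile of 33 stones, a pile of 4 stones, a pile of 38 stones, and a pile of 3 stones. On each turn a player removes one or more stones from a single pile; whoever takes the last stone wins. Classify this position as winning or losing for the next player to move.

Losing position

Nim-sum: 33 XOR 4 XOR 38 XOR 3 = 0.
The nim-sum is 0, so this is a P-position: the player to move is in a losing position under optimal play.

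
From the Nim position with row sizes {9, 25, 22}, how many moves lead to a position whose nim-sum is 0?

1

Nim-sum: 9 ^ 25 ^ 22 = 6.
The overall nim-sum is X = 6. A row of size p has a winning move iff p XOR X < p (reduce it to p XOR X).
  9: 9 XOR 6 = 15 ≥ 9 — no move.
  25: 25 XOR 6 = 31 ≥ 25 — no move.
  22: 22 XOR 6 = 16 < 22 — winning move (to 16).
That gives 1 winning move.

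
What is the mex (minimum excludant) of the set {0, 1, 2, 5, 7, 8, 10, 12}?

3

The values 0, 1, 2 are all present; 3 is the first non-negative integer missing from the set.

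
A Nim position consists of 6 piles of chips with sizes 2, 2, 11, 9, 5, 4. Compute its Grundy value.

Compute the nim-sum pairwise:
2 ^ 2 = 0
0 ^ 11 = 11
11 ^ 9 = 2
2 ^ 5 = 7
7 ^ 4 = 3

3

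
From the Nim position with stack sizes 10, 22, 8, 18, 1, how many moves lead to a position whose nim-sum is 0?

1

Bitwise XOR of the heap sizes:
  01010  (10)
  10110  (22)
  01000  (8)
  10010  (18)
  00001  (1)
  -----
  00111  (7)
The overall nim-sum is X = 7. A stack of size p has a winning move iff p XOR X < p (reduce it to p XOR X).
  10: 10 XOR 7 = 13 ≥ 10 — no move.
  22: 22 XOR 7 = 17 < 22 — winning move (to 17).
  8: 8 XOR 7 = 15 ≥ 8 — no move.
  18: 18 XOR 7 = 21 ≥ 18 — no move.
  1: 1 XOR 7 = 6 ≥ 1 — no move.
That gives 1 winning move.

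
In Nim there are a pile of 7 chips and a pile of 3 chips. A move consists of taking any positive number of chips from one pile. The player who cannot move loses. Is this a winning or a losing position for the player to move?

Nim-sum: 7 XOR 3 = 4.
The nim-sum is 4 ≠ 0, so this is an N-position: the player to move can win.

Winning position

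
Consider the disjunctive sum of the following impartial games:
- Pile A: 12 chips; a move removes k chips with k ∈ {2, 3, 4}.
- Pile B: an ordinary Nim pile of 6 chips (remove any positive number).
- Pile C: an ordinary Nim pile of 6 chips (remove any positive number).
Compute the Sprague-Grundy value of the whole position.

0

Grundy values for pile A (subtraction set {2, 3, 4}):
k:     0  1  2  3  4  5  6  7  8  9 10 11 12
g(k):  0  0  1  1  2  2  0  0  1  1  2  2  0
So g(12) = 0.
Pile B is a plain Nim pile of size 6, so its Grundy value is 6.
Pile C is a plain Nim pile of size 6, so its Grundy value is 6.
By the Sprague-Grundy theorem, the Grundy value of a sum of independent games is the XOR of the component values.
Combined value = 0 XOR 6 XOR 6 = 0.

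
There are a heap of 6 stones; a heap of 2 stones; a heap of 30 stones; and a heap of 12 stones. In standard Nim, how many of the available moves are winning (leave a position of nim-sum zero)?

1

Compute the nim-sum pairwise:
6 XOR 2 = 4
4 XOR 30 = 26
26 XOR 12 = 22
The overall nim-sum is X = 22. A heap of size p has a winning move iff p XOR X < p (reduce it to p XOR X).
  6: 6 XOR 22 = 16 ≥ 6 — no move.
  2: 2 XOR 22 = 20 ≥ 2 — no move.
  30: 30 XOR 22 = 8 < 30 — winning move (to 8).
  12: 12 XOR 22 = 26 ≥ 12 — no move.
That gives 1 winning move.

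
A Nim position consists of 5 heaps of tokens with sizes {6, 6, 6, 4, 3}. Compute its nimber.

1

Compute the nim-sum pairwise:
6 ⊕ 6 = 0
0 ⊕ 6 = 6
6 ⊕ 4 = 2
2 ⊕ 3 = 1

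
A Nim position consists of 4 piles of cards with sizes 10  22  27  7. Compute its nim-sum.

0

Compute the nim-sum pairwise:
10 ^ 22 = 28
28 ^ 27 = 7
7 ^ 7 = 0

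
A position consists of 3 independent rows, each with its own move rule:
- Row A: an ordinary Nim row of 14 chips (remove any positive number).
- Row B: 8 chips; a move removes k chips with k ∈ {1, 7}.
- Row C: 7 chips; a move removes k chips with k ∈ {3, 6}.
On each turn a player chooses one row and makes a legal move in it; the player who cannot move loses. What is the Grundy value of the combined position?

Row A is a plain Nim row of size 14, so its Grundy value is 14.
For row B, compute g(0), g(1), … with moves {1, 7}:
k:     0  1  2  3  4  5  6  7  8
g(k):  0  1  0  1  0  1  0  1  0
So g(8) = 0.
Build the Grundy sequence for row C with g(k) = mex{g(k−s) : s ∈ {3, 6}, s ≤ k}:
k:     0  1  2  3  4  5  6  7
g(k):  0  0  0  1  1  1  2  2
So g(7) = 2.
The value of a disjunctive sum is the nim-sum of the parts.
Combined value = 14 XOR 0 XOR 2 = 12.

12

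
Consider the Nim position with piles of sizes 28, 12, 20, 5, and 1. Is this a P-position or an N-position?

P-position

Compute the nim-sum pairwise:
28 XOR 12 = 16
16 XOR 20 = 4
4 XOR 5 = 1
1 XOR 1 = 0
The nim-sum is 0, so this is a P-position: the player to move is in a losing position under optimal play.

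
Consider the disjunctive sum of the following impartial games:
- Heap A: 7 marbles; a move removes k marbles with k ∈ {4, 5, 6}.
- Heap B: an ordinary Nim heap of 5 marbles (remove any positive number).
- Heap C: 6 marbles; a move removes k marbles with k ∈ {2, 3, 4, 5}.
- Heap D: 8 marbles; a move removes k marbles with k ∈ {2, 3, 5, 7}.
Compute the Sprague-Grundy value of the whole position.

3

Build the Grundy sequence for heap A with g(k) = mex{g(k−s) : s ∈ {4, 5, 6}, s ≤ k}:
g(0) = mex{} = 0
g(1) = mex{} = 0
g(2) = mex{} = 0
g(3) = mex{} = 0
g(4) = mex{0} = 1
g(5) = mex{0} = 1
g(6) = mex{0} = 1
g(7) = mex{0} = 1
So g(7) = 1.
Heap B is a plain Nim heap of size 5, so its Grundy value is 5.
Build the Grundy sequence for heap C with g(k) = mex{g(k−s) : s ∈ {2, 3, 4, 5}, s ≤ k}:
g(0) = mex{} = 0
g(1) = mex{} = 0
g(2) = mex{0} = 1
g(3) = mex{0} = 1
g(4) = mex{0,1} = 2
g(5) = mex{0,1} = 2
g(6) = mex{0,1,2} = 3
So g(6) = 3.
For heap D, compute g(0), g(1), … with moves {2, 3, 5, 7}:
k:     0  1  2  3  4  5  6  7  8
g(k):  0  0  1  1  2  2  3  3  4
So g(8) = 4.
The value of a disjunctive sum is the nim-sum of the parts.
Combined value = 1 ⊕ 5 ⊕ 3 ⊕ 4 = 3.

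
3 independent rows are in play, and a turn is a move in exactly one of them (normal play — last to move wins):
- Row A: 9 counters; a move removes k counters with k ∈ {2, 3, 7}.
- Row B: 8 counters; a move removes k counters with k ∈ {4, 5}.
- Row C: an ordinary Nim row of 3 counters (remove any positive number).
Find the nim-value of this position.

Build the Grundy sequence for row A with g(k) = mex{g(k−s) : s ∈ {2, 3, 7}, s ≤ k}:
k:     0  1  2  3  4  5  6  7  8  9
g(k):  0  0  1  1  2  0  0  1  1  2
So g(9) = 2.
For row B, compute g(0), g(1), … with moves {4, 5}:
g(0) = mex{} = 0
g(1) = mex{} = 0
g(2) = mex{} = 0
g(3) = mex{} = 0
g(4) = mex{0} = 1
g(5) = mex{0} = 1
g(6) = mex{0} = 1
g(7) = mex{0} = 1
g(8) = mex{0,1} = 2
So g(8) = 2.
Row C is a plain Nim row of size 3, so its Grundy value is 3.
The value of a disjunctive sum is the nim-sum of the parts.
Combined value = 2 XOR 2 XOR 3 = 3.

3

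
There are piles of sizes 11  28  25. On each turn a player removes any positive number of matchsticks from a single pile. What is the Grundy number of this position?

14

Nim-sum: 11 ^ 28 ^ 25 = 14.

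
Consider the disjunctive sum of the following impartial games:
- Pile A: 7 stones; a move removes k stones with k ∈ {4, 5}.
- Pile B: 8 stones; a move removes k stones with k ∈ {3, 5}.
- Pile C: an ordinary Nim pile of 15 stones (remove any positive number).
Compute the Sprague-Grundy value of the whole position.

14

Build the Grundy sequence for pile A with g(k) = mex{g(k−s) : s ∈ {4, 5}, s ≤ k}:
k:     0  1  2  3  4  5  6  7
g(k):  0  0  0  0  1  1  1  1
So g(7) = 1.
Build the Grundy sequence for pile B with g(k) = mex{g(k−s) : s ∈ {3, 5}, s ≤ k}:
k:     0  1  2  3  4  5  6  7  8
g(k):  0  0  0  1  1  1  2  2  0
So g(8) = 0.
Pile C is a plain Nim pile of size 15, so its Grundy value is 15.
By the Sprague-Grundy theorem, the Grundy value of a sum of independent games is the XOR of the component values.
Combined value = 1 XOR 0 XOR 15 = 14.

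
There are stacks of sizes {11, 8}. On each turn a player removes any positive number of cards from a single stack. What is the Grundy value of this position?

3

Nim-sum: 11 ^ 8 = 3.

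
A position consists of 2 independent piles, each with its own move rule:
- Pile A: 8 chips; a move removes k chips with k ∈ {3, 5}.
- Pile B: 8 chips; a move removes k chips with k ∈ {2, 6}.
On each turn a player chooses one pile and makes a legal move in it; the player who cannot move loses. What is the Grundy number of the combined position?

0

Build the Grundy sequence for pile A with g(k) = mex{g(k−s) : s ∈ {3, 5}, s ≤ k}:
g(0) = mex{} = 0
g(1) = mex{} = 0
g(2) = mex{} = 0
g(3) = mex{0} = 1
g(4) = mex{0} = 1
g(5) = mex{0} = 1
g(6) = mex{0,1} = 2
g(7) = mex{0,1} = 2
g(8) = mex{1} = 0
So g(8) = 0.
Grundy values for pile B (subtraction set {2, 6}):
g(0) = mex{} = 0
g(1) = mex{} = 0
g(2) = mex{0} = 1
g(3) = mex{0} = 1
g(4) = mex{1} = 0
g(5) = mex{1} = 0
g(6) = mex{0} = 1
g(7) = mex{0} = 1
g(8) = mex{1} = 0
So g(8) = 0.
The value of a disjunctive sum is the nim-sum of the parts.
Combined value = 0 ⊕ 0 = 0.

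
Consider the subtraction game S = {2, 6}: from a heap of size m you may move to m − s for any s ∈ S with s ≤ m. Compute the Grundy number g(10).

1

Build the Grundy sequence with g(k) = mex{g(k−s) : s ∈ {2, 6}, s ≤ k}:
k:     0  1  2  3  4  5  6  7  8  9 10
g(k):  0  0  1  1  0  0  1  1  0  0  1
So g(10) = 1.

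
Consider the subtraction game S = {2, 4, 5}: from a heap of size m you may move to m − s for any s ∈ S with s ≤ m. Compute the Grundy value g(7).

0

Build the Grundy sequence with g(k) = mex{g(k−s) : s ∈ {2, 4, 5}, s ≤ k}:
k:     0  1  2  3  4  5  6  7
g(k):  0  0  1  1  2  2  3  0
So g(7) = 0.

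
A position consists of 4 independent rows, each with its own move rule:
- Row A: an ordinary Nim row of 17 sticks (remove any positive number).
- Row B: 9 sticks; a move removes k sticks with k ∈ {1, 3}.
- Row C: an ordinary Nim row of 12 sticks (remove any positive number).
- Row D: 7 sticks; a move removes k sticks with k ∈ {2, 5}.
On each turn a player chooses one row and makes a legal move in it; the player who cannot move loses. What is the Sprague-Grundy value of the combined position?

28

Row A is a plain Nim row of size 17, so its Grundy value is 17.
Grundy values for row B (subtraction set {1, 3}):
k:     0  1  2  3  4  5  6  7  8  9
g(k):  0  1  0  1  0  1  0  1  0  1
So g(9) = 1.
Row C is a plain Nim row of size 12, so its Grundy value is 12.
Build the Grundy sequence for row D with g(k) = mex{g(k−s) : s ∈ {2, 5}, s ≤ k}:
g(0) = mex{} = 0
g(1) = mex{} = 0
g(2) = mex{0} = 1
g(3) = mex{0} = 1
g(4) = mex{1} = 0
g(5) = mex{0,1} = 2
g(6) = mex{0} = 1
g(7) = mex{1,2} = 0
So g(7) = 0.
The value of a disjunctive sum is the nim-sum of the parts.
Combined value = 17 XOR 1 XOR 12 XOR 0 = 28.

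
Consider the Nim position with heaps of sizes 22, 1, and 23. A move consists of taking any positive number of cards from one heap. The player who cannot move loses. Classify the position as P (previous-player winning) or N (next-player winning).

P-position

Nim-sum: 22 ^ 1 ^ 23 = 0.
The nim-sum is 0, so this is a P-position: the player to move is in a losing position under optimal play.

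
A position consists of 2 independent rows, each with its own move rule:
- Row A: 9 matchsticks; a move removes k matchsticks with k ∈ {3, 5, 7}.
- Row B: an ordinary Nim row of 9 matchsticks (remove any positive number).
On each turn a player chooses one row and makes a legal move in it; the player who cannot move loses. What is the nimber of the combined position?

10

Grundy values for row A (subtraction set {3, 5, 7}):
k:     0  1  2  3  4  5  6  7  8  9
g(k):  0  0  0  1  1  1  2  2  2  3
So g(9) = 3.
Row B is a plain Nim row of size 9, so its Grundy value is 9.
The value of a disjunctive sum is the nim-sum of the parts.
Combined value = 3 XOR 9 = 10.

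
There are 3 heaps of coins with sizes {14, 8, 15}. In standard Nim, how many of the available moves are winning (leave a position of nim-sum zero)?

Bitwise XOR of the heap sizes:
  1110  (14)
  1000  (8)
  1111  (15)
  ----
  1001  (9)
The overall nim-sum is X = 9. A heap of size p has a winning move iff p XOR X < p (reduce it to p XOR X).
  14: 14 XOR 9 = 7 < 14 — winning move (to 7).
  8: 8 XOR 9 = 1 < 8 — winning move (to 1).
  15: 15 XOR 9 = 6 < 15 — winning move (to 6).
That gives 3 winning moves.

3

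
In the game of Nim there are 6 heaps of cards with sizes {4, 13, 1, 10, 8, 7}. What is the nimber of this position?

In binary:
  0100  (4)
  1101  (13)
  0001  (1)
  1010  (10)
  1000  (8)
  0111  (7)
  ----
  1101  (13)

13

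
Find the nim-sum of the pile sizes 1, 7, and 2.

4

Compute the nim-sum pairwise:
1 XOR 7 = 6
6 XOR 2 = 4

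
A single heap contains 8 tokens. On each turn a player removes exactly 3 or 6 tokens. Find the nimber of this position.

2

Compute g(0), g(1), … for moves {3, 6}:
k:     0  1  2  3  4  5  6  7  8
g(k):  0  0  0  1  1  1  2  2  2
So g(8) = 2.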